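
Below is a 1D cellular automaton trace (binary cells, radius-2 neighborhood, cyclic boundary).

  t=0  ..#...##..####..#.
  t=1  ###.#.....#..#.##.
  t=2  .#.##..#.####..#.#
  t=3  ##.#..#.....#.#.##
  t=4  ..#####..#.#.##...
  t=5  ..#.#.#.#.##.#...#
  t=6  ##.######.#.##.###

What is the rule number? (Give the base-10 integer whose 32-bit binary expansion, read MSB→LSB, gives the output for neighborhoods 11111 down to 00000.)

2624997013

  #####|#  b31=1 t=4,i=4
  ####.|.  b30=0 t=0,i=12
  ###.#|.  b29=0 t=1,i=2
  ###..|#  b28=1 t=0,i=13
  ##.##|#  b27=1 t=1,i=17
  ##.#.|#  b26=1 t=1,i=3
  ##..#|.  b25=0 t=0,i=8
  ##...|.  b24=0 t=4,i=15
  #.###|.  b23=0 t=1,i=0
  #.##.|#  b22=1 t=1,i=15
  #.#.#|#  b21=1 t=2,i=1
  #.#..|#  b20=1 t=1,i=4
  #..##|.  b19=0 t=0,i=9
  #..#.|#  b18=1 t=0,i=15
  #...#|#  b17=1 t=0,i=0
  #....|.  b16=0 t=1,i=6
  .####|.  b15=0 t=0,i=11
  .###.|#  b14=1 t=1,i=1
  .##.#|.  b13=0 t=1,i=16
  .##..|.  b12=0 t=0,i=7
  .#.##|.  b11=0 t=1,i=14
  .#.#.|#  b10=1 t=2,i=0
  .#..#|#  b9=1 t=1,i=11
  .#...|.  b8=0 t=0,i=3
  ..###|#  b7=1 t=0,i=10
  ..##.|.  b6=0 t=0,i=6
  ..#.#|.  b5=0 t=1,i=13
  ..#..|#  b4=1 t=0,i=2
  ...##|.  b3=0 t=0,i=5
  ...#.|#  b2=1 t=0,i=1
  ....#|.  b1=0 t=1,i=8
  .....|#  b0=1 t=1,i=7
  bits 10011100011101100100011010010101 = 2624997013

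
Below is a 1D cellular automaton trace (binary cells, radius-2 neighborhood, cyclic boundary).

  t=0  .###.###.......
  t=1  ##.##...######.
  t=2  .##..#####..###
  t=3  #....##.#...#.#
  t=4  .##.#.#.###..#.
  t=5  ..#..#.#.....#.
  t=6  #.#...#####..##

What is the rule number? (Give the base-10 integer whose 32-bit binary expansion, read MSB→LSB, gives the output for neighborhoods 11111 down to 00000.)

  [31] ##### => .  t=1,i=10
  [30] ####. => #  t=1,i=12
  [29] ###.# => #  t=0,i=3
  [28] ###.. => .  t=0,i=7
  [27] ##.## => #  t=0,i=4
  [26] ##.#. => .  t=3,i=7
  [25] ##..# => .  t=2,i=3
  [24] ##... => #  t=0,i=8
  [23] #.### => .  t=0,i=5
  [22] #.##. => .  t=1,i=0
  [21] #.#.# => .  t=4,i=4
  [20] #.#.. => #  t=3,i=8
  [19] #..## => .  t=2,i=4
  [18] #..#. => .  t=4,i=12
  [17] #...# => #  t=1,i=6
  [16] #.... => #  t=0,i=9
  [15] .#### => #  t=1,i=9
  [14] .###. => .  t=0,i=2
  [13] .##.# => #  t=1,i=1
  [12] .##.. => .  t=1,i=4
  [11] .#.## => #  t=3,i=13
  [10] .#.#. => #  t=4,i=5
  [9] .#..# => .  t=4,i=14
  [8] .#... => #  t=3,i=9
  [7] ..### => #  t=0,i=1
  [6] ..##. => .  t=3,i=5
  [5] ..#.# => .  t=3,i=12
  [4] ..#.. => #  t=4,i=13
  [3] ...## => #  t=0,i=0
  [2] ...#. => .  t=3,i=11
  [1] ....# => .  t=0,i=14
  [0] ..... => #  t=0,i=10
  bits 01101001000100111010110110011001 = 1762897305

1762897305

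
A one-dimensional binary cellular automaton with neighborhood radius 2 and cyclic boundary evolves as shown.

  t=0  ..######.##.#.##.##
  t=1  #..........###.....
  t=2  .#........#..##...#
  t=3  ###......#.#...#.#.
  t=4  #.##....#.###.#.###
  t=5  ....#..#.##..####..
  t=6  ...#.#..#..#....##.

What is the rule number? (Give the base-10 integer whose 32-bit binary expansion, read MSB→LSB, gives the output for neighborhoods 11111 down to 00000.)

  [31] ##### => .  t=0,i=4
  [30] ####. => .  t=0,i=6
  [29] ###.# => .  t=0,i=7
  [28] ###.. => #  t=1,i=13
  [27] ##.## => .  t=0,i=8
  [26] ##.#. => #  t=0,i=11
  [25] ##..# => #  t=0,i=0
  [24] ##... => #  t=1,i=14
  [23] #.### => #  t=3,i=0
  [22] #.##. => .  t=0,i=9
  [21] #.#.# => #  t=0,i=12
  [20] #.#.. => #  t=2,i=1
  [19] #..## => .  t=0,i=1
  [18] #..#. => .  t=5,i=6
  [17] #...# => .  t=2,i=16
  [16] #.... => .  t=1,i=2
  [15] .#### => .  t=0,i=3
  [14] .###. => .  t=1,i=12
  [13] .##.# => .  t=0,i=10
  [12] .##.. => .  t=0,i=18
  [11] .#.## => #  t=0,i=13
  [10] .#.#. => #  t=2,i=0
  [9] .#..# => #  t=2,i=11
  [8] .#... => #  t=1,i=1
  [7] ..### => .  t=0,i=2
  [6] ..##. => .  t=2,i=13
  [5] ..#.# => .  t=2,i=18
  [4] ..#.. => .  t=1,i=0
  [3] ...## => #  t=1,i=10
  [2] ...#. => #  t=1,i=18
  [1] ....# => .  t=1,i=9
  [0] ..... => .  t=1,i=3
  bits 00010111101100000000111100001100 = 397414156

397414156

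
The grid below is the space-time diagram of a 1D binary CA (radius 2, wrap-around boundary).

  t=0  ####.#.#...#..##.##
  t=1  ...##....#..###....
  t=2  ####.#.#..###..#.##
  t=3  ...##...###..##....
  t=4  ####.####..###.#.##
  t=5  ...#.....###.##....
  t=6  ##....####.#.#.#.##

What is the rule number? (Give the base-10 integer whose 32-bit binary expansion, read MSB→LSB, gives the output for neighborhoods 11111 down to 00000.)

  [31] ##### => .  t=0,i=0
  [30] ####. => .  t=0,i=2
  [29] ###.# => #  t=0,i=3
  [28] ###.. => .  t=1,i=14
  [27] ##.## => .  t=0,i=16
  [26] ##.#. => #  t=0,i=4
  [25] ##..# => #  t=2,i=13
  [24] ##... => #  t=1,i=5
  [23] #.### => .  t=0,i=17
  [22] #.##. => #  t=5,i=13
  [21] #.#.# => .  t=0,i=5
  [20] #.#.. => .  t=0,i=7
  [19] #..## => #  t=0,i=13
  [18] #..#. => #  t=2,i=14
  [17] #...# => #  t=0,i=9
  [16] #.... => .  t=1,i=6
  [15] .#### => .  t=0,i=18
  [14] .###. => .  t=1,i=13
  [13] .##.# => .  t=0,i=15
  [12] .##.. => .  t=1,i=4
  [11] .#.## => .  t=2,i=16
  [10] .#.#. => .  t=0,i=6
  [9] .#..# => #  t=0,i=12
  [8] .#... => .  t=0,i=8
  [7] ..### => #  t=1,i=12
  [6] ..##. => #  t=0,i=14
  [5] ..#.# => .  t=2,i=15
  [4] ..#.. => .  t=0,i=11
  [3] ...## => #  t=1,i=2
  [2] ...#. => .  t=0,i=10
  [1] ....# => #  t=1,i=1
  [0] ..... => #  t=1,i=0
  bits 00100111010011100000001011001011 = 659423947

659423947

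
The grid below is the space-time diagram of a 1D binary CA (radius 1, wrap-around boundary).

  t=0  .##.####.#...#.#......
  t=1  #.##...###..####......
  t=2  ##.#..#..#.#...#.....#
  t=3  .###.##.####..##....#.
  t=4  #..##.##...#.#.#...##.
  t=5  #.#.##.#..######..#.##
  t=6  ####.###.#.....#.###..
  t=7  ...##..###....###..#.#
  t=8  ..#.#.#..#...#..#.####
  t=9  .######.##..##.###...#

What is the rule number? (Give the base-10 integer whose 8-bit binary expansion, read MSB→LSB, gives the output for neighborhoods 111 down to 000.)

102

  ###|.  b7=0 t=0,i=5
  ##.|#  b6=1 t=0,i=2
  #.#|#  b5=1 t=0,i=3
  #..|.  b4=0 t=0,i=10
  .##|.  b3=0 t=0,i=1
  .#.|#  b2=1 t=0,i=9
  ..#|#  b1=1 t=0,i=0
  ...|.  b0=0 t=0,i=11
  bits 01100110 = 102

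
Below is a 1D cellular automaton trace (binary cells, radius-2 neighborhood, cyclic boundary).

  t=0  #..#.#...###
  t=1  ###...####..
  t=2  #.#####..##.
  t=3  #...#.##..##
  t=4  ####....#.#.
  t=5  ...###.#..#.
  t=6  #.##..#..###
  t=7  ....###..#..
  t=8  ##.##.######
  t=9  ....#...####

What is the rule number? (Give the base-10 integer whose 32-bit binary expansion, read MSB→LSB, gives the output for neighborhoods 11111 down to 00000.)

  #####|#  b31=1 t=2,i=4
  ####.|.  b30=0 t=0,i=11
  ###.#|.  b29=0 t=5,i=5
  ###..|#  b28=1 t=0,i=0
  ##.##|.  b27=0 t=6,i=1
  ##.#.|#  b26=1 t=2,i=11
  ##..#|#  b25=1 t=0,i=1
  ##...|#  b24=1 t=1,i=3
  #.###|.  b23=0 t=2,i=2
  #.##.|.  b22=0 t=3,i=6
  #.#.#|#  b21=1 t=2,i=0
  #.#..|.  b20=0 t=0,i=5
  #..##|.  b19=0 t=1,i=11
  #..#.|#  b18=1 t=0,i=2
  #...#|#  b17=1 t=0,i=7
  #....|#  b16=1 t=4,i=5
  .####|.  b15=0 t=0,i=10
  .###.|.  b14=0 t=1,i=1
  .##.#|#  b13=1 t=2,i=10
  .##..|.  b12=0 t=3,i=7
  .#.##|.  b11=0 t=2,i=1
  .#.#.|.  b10=0 t=0,i=4
  .#..#|.  b9=0 t=5,i=8
  .#...|#  b8=1 t=0,i=6
  ..###|#  b7=1 t=0,i=9
  ..##.|.  b6=0 t=2,i=9
  ..#.#|.  b5=0 t=0,i=3
  ..#..|#  b4=1 t=5,i=10
  ...##|#  b3=1 t=0,i=8
  ...#.|#  b2=1 t=3,i=3
  ....#|.  b1=0 t=4,i=6
  .....|#  b0=1 t=7,i=0
  bits 10010111001001110010000110011101 = 2535924125

2535924125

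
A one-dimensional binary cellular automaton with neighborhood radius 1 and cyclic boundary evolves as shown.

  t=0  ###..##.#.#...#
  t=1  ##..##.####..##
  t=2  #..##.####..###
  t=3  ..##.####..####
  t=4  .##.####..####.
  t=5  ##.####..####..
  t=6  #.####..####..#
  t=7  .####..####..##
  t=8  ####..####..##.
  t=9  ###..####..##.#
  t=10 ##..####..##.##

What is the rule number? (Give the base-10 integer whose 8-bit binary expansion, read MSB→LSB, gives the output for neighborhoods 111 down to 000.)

174

  ### -> #   bit 7 = 1  t=0,i=0
  ##. -> .   bit 6 = 0  t=0,i=2
  #.# -> #   bit 5 = 1  t=0,i=7
  #.. -> .   bit 4 = 0  t=0,i=3
  .## -> #   bit 3 = 1  t=0,i=5
  .#. -> #   bit 2 = 1  t=0,i=8
  ..# -> #   bit 1 = 1  t=0,i=4
  ... -> .   bit 0 = 0  t=0,i=12
  bits 10101110 = 174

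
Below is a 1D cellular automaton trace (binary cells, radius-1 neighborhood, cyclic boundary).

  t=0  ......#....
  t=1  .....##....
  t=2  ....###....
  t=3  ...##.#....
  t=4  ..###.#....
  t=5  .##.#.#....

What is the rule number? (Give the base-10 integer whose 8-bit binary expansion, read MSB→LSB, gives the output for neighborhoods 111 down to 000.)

78

  nb ###: next=.  (t=2,i=5, bit7=0)
  nb ##.: next=#  (t=1,i=6, bit6=1)
  nb #.#: next=.  (t=3,i=5, bit5=0)
  nb #..: next=.  (t=0,i=7, bit4=0)
  nb .##: next=#  (t=1,i=5, bit3=1)
  nb .#.: next=#  (t=0,i=6, bit2=1)
  nb ..#: next=#  (t=0,i=5, bit1=1)
  nb ...: next=.  (t=0,i=0, bit0=0)
  bits 01001110 = 78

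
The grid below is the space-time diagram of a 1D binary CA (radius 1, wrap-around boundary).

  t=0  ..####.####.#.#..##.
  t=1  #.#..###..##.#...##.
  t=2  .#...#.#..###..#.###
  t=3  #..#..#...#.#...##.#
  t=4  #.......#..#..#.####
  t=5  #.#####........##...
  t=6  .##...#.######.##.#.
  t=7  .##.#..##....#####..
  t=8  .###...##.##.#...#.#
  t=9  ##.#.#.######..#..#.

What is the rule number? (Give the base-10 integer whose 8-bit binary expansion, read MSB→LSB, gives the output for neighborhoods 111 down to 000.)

  ###|.  b7=0 t=0,i=3
  ##.|#  b6=1 t=0,i=5
  #.#|#  b5=1 t=0,i=6
  #..|.  b4=0 t=0,i=15
  .##|#  b3=1 t=0,i=2
  .#.|.  b2=0 t=0,i=12
  ..#|.  b1=0 t=0,i=1
  ...|#  b0=1 t=0,i=0
  bits 01101001 = 105

105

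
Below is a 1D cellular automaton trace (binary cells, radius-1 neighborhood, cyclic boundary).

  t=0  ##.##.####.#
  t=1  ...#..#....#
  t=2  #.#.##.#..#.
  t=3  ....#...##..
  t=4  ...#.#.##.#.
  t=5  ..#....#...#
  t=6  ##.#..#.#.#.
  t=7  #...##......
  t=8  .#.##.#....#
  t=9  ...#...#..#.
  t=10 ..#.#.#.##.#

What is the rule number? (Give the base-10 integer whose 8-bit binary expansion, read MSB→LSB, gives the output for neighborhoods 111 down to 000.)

26

  ###|.  b7=0 t=0,i=0
  ##.|.  b6=0 t=0,i=1
  #.#|.  b5=0 t=0,i=2
  #..|#  b4=1 t=1,i=0
  .##|#  b3=1 t=0,i=3
  .#.|.  b2=0 t=1,i=3
  ..#|#  b1=1 t=1,i=2
  ...|.  b0=0 t=1,i=1
  bits 00011010 = 26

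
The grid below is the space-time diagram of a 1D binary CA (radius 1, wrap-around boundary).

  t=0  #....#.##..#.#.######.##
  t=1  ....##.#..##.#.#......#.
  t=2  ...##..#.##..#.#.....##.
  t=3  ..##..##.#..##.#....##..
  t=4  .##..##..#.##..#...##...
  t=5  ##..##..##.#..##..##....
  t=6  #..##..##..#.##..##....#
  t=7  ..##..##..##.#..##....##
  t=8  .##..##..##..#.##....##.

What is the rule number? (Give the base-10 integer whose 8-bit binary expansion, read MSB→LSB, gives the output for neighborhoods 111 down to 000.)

  nb ###: next=.  (t=0,i=16, bit7=0)
  nb ##.: next=.  (t=0,i=0, bit6=0)
  nb #.#: next=.  (t=0,i=6, bit5=0)
  nb #..: next=.  (t=0,i=1, bit4=0)
  nb .##: next=#  (t=0,i=7, bit3=1)
  nb .#.: next=#  (t=0,i=5, bit2=1)
  nb ..#: next=#  (t=0,i=4, bit1=1)
  nb ...: next=.  (t=0,i=2, bit0=0)
  bits 00001110 = 14

14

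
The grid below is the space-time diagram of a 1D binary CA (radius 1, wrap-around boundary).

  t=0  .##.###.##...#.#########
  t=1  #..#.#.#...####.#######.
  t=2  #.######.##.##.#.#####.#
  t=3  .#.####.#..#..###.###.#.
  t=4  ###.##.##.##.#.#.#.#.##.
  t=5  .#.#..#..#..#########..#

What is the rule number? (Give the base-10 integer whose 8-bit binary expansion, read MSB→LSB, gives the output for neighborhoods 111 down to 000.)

167

  ### -> #   bit 7 = 1  t=0,i=5
  ##. -> .   bit 6 = 0  t=0,i=2
  #.# -> #   bit 5 = 1  t=0,i=0
  #.. -> .   bit 4 = 0  t=0,i=10
  .## -> .   bit 3 = 0  t=0,i=1
  .#. -> #   bit 2 = 1  t=0,i=13
  ..# -> #   bit 1 = 1  t=0,i=12
  ... -> #   bit 0 = 1  t=0,i=11
  bits 10100111 = 167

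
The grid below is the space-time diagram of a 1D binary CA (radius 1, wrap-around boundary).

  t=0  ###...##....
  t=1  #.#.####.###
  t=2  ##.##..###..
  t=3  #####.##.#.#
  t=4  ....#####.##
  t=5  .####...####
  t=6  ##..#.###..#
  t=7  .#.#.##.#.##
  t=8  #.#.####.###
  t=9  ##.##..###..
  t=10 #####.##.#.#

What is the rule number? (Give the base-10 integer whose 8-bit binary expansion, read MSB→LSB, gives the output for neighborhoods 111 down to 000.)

107

  ###|.  b7=0 t=0,i=1
  ##.|#  b6=1 t=0,i=2
  #.#|#  b5=1 t=1,i=1
  #..|.  b4=0 t=0,i=3
  .##|#  b3=1 t=0,i=0
  .#.|.  b2=0 t=1,i=2
  ..#|#  b1=1 t=0,i=5
  ...|#  b0=1 t=0,i=4
  bits 01101011 = 107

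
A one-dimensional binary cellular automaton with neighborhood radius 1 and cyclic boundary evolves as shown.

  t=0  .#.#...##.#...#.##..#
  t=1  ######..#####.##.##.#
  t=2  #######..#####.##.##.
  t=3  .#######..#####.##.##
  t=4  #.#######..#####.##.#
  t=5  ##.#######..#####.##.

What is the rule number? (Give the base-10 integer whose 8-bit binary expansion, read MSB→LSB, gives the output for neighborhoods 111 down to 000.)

  ###|#  b7=1 t=1,i=0
  ##.|#  b6=1 t=0,i=8
  #.#|#  b5=1 t=0,i=0
  #..|#  b4=1 t=0,i=4
  .##|.  b3=0 t=0,i=7
  .#.|#  b2=1 t=0,i=1
  ..#|.  b1=0 t=0,i=6
  ...|#  b0=1 t=0,i=5
  bits 11110101 = 245

245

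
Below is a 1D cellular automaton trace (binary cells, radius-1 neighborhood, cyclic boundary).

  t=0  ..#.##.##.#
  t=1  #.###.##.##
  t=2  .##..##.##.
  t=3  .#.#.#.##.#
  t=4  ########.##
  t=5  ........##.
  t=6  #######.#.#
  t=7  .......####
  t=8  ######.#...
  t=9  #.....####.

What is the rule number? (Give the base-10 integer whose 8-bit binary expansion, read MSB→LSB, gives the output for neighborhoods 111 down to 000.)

  [7] ### => .  t=1,i=3
  [6] ##. => .  t=0,i=5
  [5] #.# => #  t=0,i=3
  [4] #.. => #  t=0,i=0
  [3] .## => #  t=0,i=4
  [2] .#. => #  t=0,i=2
  [1] ..# => .  t=0,i=1
  [0] ... => #  t=5,i=0
  bits 00111101 = 61

61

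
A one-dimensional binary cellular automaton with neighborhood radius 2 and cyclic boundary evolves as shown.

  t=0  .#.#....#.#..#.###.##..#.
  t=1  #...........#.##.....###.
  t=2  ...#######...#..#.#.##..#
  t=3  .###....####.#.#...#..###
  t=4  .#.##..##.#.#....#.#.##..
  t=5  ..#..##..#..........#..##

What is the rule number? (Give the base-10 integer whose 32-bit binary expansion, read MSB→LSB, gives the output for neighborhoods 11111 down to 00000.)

1468926105

  [31] ##### => .  t=2,i=5
  [30] ####. => #  t=2,i=8
  [29] ###.# => .  t=0,i=17
  [28] ###.. => #  t=2,i=9
  [27] ##.## => .  t=0,i=18
  [26] ##.#. => #  t=1,i=24
  [25] ##..# => #  t=0,i=21
  [24] ##... => #  t=1,i=16
  [23] #.### => #  t=0,i=15
  [22] #.##. => .  t=0,i=19
  [21] #.#.# => .  t=2,i=18
  [20] #.#.. => .  t=0,i=3
  [19] #..## => #  t=3,i=21
  [18] #..#. => #  t=0,i=0
  [17] #...# => #  t=2,i=1
  [16] #.... => .  t=0,i=5
  [15] .#### => .  t=2,i=4
  [14] .###. => .  t=0,i=16
  [13] .##.# => .  t=4,i=8
  [12] .##.. => .  t=0,i=20
  [11] .#.## => #  t=0,i=14
  [10] .#.#. => .  t=0,i=2
  [9] .#..# => .  t=0,i=11
  [8] .#... => .  t=0,i=4
  [7] ..### => #  t=1,i=21
  [6] ..##. => .  t=4,i=7
  [5] ..#.# => .  t=0,i=1
  [4] ..#.. => #  t=0,i=23
  [3] ...## => #  t=1,i=20
  [2] ...#. => .  t=0,i=7
  [1] ....# => .  t=0,i=6
  [0] ..... => #  t=1,i=3
  bits 01010111100011100000100010011001 = 1468926105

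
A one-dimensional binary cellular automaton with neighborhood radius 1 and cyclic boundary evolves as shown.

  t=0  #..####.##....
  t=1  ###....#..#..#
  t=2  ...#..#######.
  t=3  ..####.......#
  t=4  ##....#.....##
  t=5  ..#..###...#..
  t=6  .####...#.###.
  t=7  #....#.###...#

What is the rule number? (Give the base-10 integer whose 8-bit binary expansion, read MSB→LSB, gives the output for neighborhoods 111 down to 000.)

  [7] ### => .  t=0,i=4
  [6] ##. => .  t=0,i=6
  [5] #.# => #  t=0,i=7
  [4] #.. => #  t=0,i=1
  [3] .## => .  t=0,i=3
  [2] .#. => #  t=0,i=0
  [1] ..# => #  t=0,i=2
  [0] ... => .  t=0,i=11
  bits 00110110 = 54

54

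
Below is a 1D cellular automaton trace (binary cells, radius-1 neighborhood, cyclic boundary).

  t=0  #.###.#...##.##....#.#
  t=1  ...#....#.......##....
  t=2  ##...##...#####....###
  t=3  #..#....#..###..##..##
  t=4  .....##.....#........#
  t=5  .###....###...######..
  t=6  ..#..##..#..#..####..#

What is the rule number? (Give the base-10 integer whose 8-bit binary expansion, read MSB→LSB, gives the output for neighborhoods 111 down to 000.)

  [7] ### => #  t=0,i=3
  [6] ##. => .  t=0,i=0
  [5] #.# => .  t=0,i=1
  [4] #.. => .  t=0,i=7
  [3] .## => .  t=0,i=2
  [2] .#. => .  t=0,i=6
  [1] ..# => .  t=0,i=9
  [0] ... => #  t=0,i=8
  bits 10000001 = 129

129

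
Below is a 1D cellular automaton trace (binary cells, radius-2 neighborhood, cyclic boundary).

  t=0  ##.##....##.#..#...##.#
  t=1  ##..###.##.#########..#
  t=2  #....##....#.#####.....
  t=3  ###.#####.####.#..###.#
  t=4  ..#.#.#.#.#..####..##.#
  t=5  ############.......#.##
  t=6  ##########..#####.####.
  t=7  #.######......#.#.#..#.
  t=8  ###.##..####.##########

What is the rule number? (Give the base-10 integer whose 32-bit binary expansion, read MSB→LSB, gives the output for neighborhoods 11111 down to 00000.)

  ##### -> #   bit 31 = 1  t=1,i=13
  ####. -> .   bit 30 = 0  t=1,i=18
  ###.# -> #   bit 29 = 1  t=0,i=1
  ###.. -> .   bit 28 = 0  t=1,i=1
  ##.## -> .   bit 27 = 0  t=0,i=2
  ##.#. -> #   bit 26 = 1  t=0,i=11
  ##..# -> .   bit 25 = 0  t=1,i=2
  ##... -> #   bit 24 = 1  t=0,i=5
  #.### -> #   bit 23 = 1  t=0,i=22
  #.##. -> .   bit 22 = 0  t=0,i=3
  #.#.# -> #   bit 21 = 1  t=4,i=4
  #.#.. -> #   bit 20 = 1  t=0,i=12
  #..## -> .   bit 19 = 0  t=1,i=3
  #..#. -> #   bit 18 = 1  t=0,i=14
  #...# -> #   bit 17 = 1  t=0,i=17
  #.... -> #   bit 16 = 1  t=0,i=6
  .#### -> .   bit 15 = 0  t=1,i=12
  .###. -> #   bit 14 = 1  t=0,i=0
  .##.# -> .   bit 13 = 0  t=0,i=10
  .##.. -> #   bit 12 = 1  t=0,i=4
  .#.## -> #   bit 11 = 1  t=2,i=12
  .#.#. -> #   bit 10 = 1  t=4,i=3
  .#..# -> #   bit 9 = 1  t=0,i=13
  .#... -> #   bit 8 = 1  t=0,i=16
  ..### -> .   bit 7 = 0  t=1,i=4
  ..##. -> #   bit 6 = 1  t=0,i=9
  ..#.# -> #   bit 5 = 1  t=2,i=11
  ..#.. -> #   bit 4 = 1  t=0,i=15
  ...## -> #   bit 3 = 1  t=0,i=8
  ...#. -> #   bit 2 = 1  t=2,i=10
  ....# -> .   bit 1 = 0  t=0,i=7
  ..... -> #   bit 0 = 1  t=2,i=20
  bits 10100101101101110101111101111101 = 2780258173

2780258173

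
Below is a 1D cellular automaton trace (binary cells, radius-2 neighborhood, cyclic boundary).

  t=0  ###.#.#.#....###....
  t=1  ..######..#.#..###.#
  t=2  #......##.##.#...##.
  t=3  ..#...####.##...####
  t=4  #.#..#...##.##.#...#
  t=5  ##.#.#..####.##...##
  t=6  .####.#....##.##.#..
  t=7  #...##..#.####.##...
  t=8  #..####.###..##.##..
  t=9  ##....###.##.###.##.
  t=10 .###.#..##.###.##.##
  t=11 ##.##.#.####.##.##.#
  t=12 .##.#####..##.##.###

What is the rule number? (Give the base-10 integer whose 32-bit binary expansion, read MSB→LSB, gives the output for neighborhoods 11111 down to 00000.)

  nb #####: next=.  (t=1,i=4, bit31=0)
  nb ####.: next=.  (t=1,i=6, bit30=0)
  nb ###.#: next=#  (t=0,i=2, bit29=1)
  nb ###..: next=#  (t=0,i=15, bit28=1)
  nb ##.##: next=#  (t=2,i=9, bit27=1)
  nb ##.#.: next=#  (t=0,i=3, bit26=1)
  nb ##..#: next=#  (t=1,i=8, bit25=1)
  nb ##...: next=#  (t=0,i=16, bit24=1)
  nb #.###: next=#  (t=7,i=10, bit23=1)
  nb #.##.: next=.  (t=2,i=10, bit22=0)
  nb #.#.#: next=#  (t=0,i=4, bit21=1)
  nb #.#..: next=.  (t=0,i=8, bit20=0)
  nb #..##: next=.  (t=1,i=1, bit19=0)
  nb #..#.: next=.  (t=1,i=9, bit18=0)
  nb #...#: next=.  (t=2,i=15, bit17=0)
  nb #....: next=#  (t=0,i=10, bit16=1)
  nb .####: next=.  (t=1,i=3, bit15=0)
  nb .###.: next=.  (t=0,i=1, bit14=0)
  nb .##.#: next=#  (t=2,i=8, bit13=1)
  nb .##..: next=#  (t=3,i=12, bit12=1)
  nb .#.##: next=#  (t=7,i=9, bit11=1)
  nb .#.#.: next=#  (t=0,i=5, bit10=1)
  nb .#..#: next=#  (t=1,i=0, bit9=1)
  nb .#...: next=.  (t=0,i=9, bit8=0)
  nb ..###: next=.  (t=0,i=0, bit7=0)
  nb ..##.: next=#  (t=2,i=7, bit6=1)
  nb ..#.#: next=#  (t=1,i=10, bit5=1)
  nb ..#..: next=#  (t=3,i=2, bit4=1)
  nb ...##: next=#  (t=0,i=12, bit3=1)
  nb ...#.: next=.  (t=7,i=19, bit2=0)
  nb ....#: next=.  (t=0,i=11, bit1=0)
  nb .....: next=.  (t=2,i=3, bit0=0)
  bits 00111111101000010011111001111000 = 1067531896

1067531896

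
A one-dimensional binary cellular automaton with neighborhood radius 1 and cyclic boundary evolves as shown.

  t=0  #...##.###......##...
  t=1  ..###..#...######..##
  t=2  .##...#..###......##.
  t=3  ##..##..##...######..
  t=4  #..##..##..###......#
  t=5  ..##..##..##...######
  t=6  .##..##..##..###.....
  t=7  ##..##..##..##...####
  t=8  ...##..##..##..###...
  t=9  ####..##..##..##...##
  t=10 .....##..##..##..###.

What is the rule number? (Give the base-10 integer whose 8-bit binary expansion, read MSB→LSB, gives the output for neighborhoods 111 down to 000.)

  nb ###: next=.  (t=0,i=8, bit7=0)
  nb ##.: next=.  (t=0,i=5, bit6=0)
  nb #.#: next=.  (t=0,i=6, bit5=0)
  nb #..: next=.  (t=0,i=1, bit4=0)
  nb .##: next=#  (t=0,i=4, bit3=1)
  nb .#.: next=.  (t=0,i=0, bit2=0)
  nb ..#: next=#  (t=0,i=3, bit1=1)
  nb ...: next=#  (t=0,i=2, bit0=1)
  bits 00001011 = 11

11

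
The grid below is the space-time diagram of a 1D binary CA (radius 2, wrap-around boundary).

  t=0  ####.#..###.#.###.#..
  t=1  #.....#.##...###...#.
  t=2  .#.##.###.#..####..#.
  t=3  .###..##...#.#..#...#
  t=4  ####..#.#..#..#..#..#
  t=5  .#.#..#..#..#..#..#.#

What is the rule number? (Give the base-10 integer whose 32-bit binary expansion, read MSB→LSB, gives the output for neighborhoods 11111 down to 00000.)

  ##### -> #   bit 31 = 1  t=4,i=1
  ####. -> .   bit 30 = 0  t=0,i=2
  ###.# -> .   bit 29 = 0  t=0,i=3
  ###.. -> #   bit 28 = 1  t=1,i=15
  ##.## -> .   bit 27 = 0  t=2,i=5
  ##.#. -> .   bit 26 = 0  t=0,i=4
  ##..# -> .   bit 25 = 0  t=2,i=17
  ##... -> #   bit 24 = 1  t=1,i=10
  #.### -> #   bit 23 = 1  t=0,i=14
  #.##. -> #   bit 22 = 1  t=1,i=8
  #.#.# -> .   bit 21 = 0  t=0,i=12
  #.#.. -> .   bit 20 = 0  t=0,i=5
  #..## -> .   bit 19 = 0  t=0,i=7
  #..#. -> .   bit 18 = 0  t=2,i=0
  #...# -> .   bit 17 = 0  t=1,i=11
  #.... -> .   bit 16 = 0  t=1,i=2
  .#### -> .   bit 15 = 0  t=0,i=1
  .###. -> #   bit 14 = 1  t=0,i=9
  .##.# -> .   bit 13 = 0  t=2,i=4
  .##.. -> .   bit 12 = 0  t=1,i=9
  .#.## -> #   bit 11 = 1  t=0,i=13
  .#.#. -> .   bit 10 = 0  t=1,i=20
  .#..# -> #   bit 9 = 1  t=0,i=6
  .#... -> #   bit 8 = 1  t=1,i=1
  ..### -> #   bit 7 = 1  t=0,i=0
  ..##. -> #   bit 6 = 1  t=3,i=6
  ..#.# -> #   bit 5 = 1  t=1,i=6
  ..#.. -> .   bit 4 = 0  t=2,i=19
  ...## -> .   bit 3 = 0  t=1,i=12
  ...#. -> .   bit 2 = 0  t=1,i=5
  ....# -> #   bit 1 = 1  t=1,i=4
  ..... -> #   bit 0 = 1  t=1,i=3
  bits 10010001110000000100101111100011 = 2445298659

2445298659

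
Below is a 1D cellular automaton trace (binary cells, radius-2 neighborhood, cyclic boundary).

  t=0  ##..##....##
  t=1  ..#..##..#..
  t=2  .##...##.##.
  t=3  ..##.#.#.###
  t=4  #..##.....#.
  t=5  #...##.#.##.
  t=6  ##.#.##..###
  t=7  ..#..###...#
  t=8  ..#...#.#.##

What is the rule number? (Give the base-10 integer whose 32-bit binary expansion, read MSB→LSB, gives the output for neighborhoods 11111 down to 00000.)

2270196029

  [31] ##### => #  t=6,i=11
  [30] ####. => .  t=0,i=0
  [29] ###.# => .  t=6,i=1
  [28] ###.. => .  t=0,i=1
  [27] ##.## => .  t=2,i=8
  [26] ##.#. => #  t=3,i=4
  [25] ##..# => #  t=0,i=2
  [24] ##... => #  t=0,i=6
  [23] #.### => .  t=3,i=9
  [22] #.##. => #  t=2,i=9
  [21] #.#.# => .  t=3,i=5
  [20] #.#.. => #  t=4,i=0
  [19] #..## => .  t=0,i=3
  [18] #..#. => .  t=1,i=8
  [17] #...# => .  t=2,i=4
  [16] #.... => .  t=0,i=7
  [15] .#### => .  t=0,i=11
  [14] .###. => #  t=3,i=10
  [13] .##.# => #  t=2,i=7
  [12] .##.. => #  t=0,i=5
  [11] .#.## => .  t=3,i=8
  [10] .#.#. => .  t=3,i=6
  [9] .#..# => .  t=1,i=3
  [8] .#... => #  t=1,i=10
  [7] ..### => .  t=0,i=10
  [6] ..##. => .  t=0,i=4
  [5] ..#.# => #  t=4,i=10
  [4] ..#.. => #  t=1,i=2
  [3] ...## => #  t=0,i=9
  [2] ...#. => #  t=1,i=1
  [1] ....# => .  t=0,i=8
  [0] ..... => #  t=4,i=7
  bits 10000111010100000111000100111101 = 2270196029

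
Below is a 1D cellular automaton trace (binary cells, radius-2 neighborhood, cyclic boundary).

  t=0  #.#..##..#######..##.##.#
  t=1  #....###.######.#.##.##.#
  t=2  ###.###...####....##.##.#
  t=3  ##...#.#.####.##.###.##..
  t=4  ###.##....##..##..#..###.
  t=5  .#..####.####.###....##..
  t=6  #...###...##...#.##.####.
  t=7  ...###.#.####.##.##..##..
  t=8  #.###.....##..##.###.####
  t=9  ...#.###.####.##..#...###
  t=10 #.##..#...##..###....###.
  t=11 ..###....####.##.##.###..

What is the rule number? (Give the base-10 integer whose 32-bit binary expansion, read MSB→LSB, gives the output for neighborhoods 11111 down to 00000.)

3275878637

  ##### -> #   bit 31 = 1  t=0,i=11
  ####. -> #   bit 30 = 1  t=0,i=14
  ###.# -> .   bit 29 = 0  t=1,i=7
  ###.. -> .   bit 28 = 0  t=0,i=15
  ##.## -> .   bit 27 = 0  t=0,i=20
  ##.#. -> .   bit 26 = 0  t=0,i=1
  ##..# -> #   bit 25 = 1  t=0,i=7
  ##... -> #   bit 24 = 1  t=1,i=1
  #.### -> .   bit 23 = 0  t=1,i=9
  #.##. -> #   bit 22 = 1  t=0,i=21
  #.#.# -> .   bit 21 = 0  t=1,i=16
  #.#.. -> .   bit 20 = 0  t=0,i=2
  #..## -> .   bit 19 = 0  t=0,i=4
  #..#. -> .   bit 18 = 0  t=4,i=17
  #...# -> .   bit 17 = 0  t=2,i=8
  #.... -> #   bit 16 = 1  t=1,i=2
  .#### -> #   bit 15 = 1  t=0,i=10
  .###. -> #   bit 14 = 1  t=1,i=6
  .##.# -> #   bit 13 = 1  t=0,i=0
  .##.. -> #   bit 12 = 1  t=0,i=6
  .#.## -> .   bit 11 = 0  t=1,i=17
  .#.#. -> .   bit 10 = 0  t=3,i=6
  .#..# -> .   bit 9 = 0  t=0,i=3
  .#... -> .   bit 8 = 0  t=6,i=1
  ..### -> #   bit 7 = 1  t=0,i=9
  ..##. -> #   bit 6 = 1  t=0,i=5
  ..#.# -> #   bit 5 = 1  t=3,i=5
  ..#.. -> .   bit 4 = 0  t=4,i=18
  ...## -> #   bit 3 = 1  t=1,i=4
  ...#. -> #   bit 2 = 1  t=3,i=4
  ....# -> .   bit 1 = 0  t=1,i=3
  ..... -> #   bit 0 = 1  t=7,i=0
  bits 11000011010000011111000011101101 = 3275878637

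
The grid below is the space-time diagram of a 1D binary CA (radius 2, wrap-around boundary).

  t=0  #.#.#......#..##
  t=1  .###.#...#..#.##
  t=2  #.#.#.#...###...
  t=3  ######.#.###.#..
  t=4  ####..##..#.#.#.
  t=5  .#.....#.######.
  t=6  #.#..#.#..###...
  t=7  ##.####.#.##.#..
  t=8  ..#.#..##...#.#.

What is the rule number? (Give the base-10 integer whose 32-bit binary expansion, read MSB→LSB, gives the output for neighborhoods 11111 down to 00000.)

  #####|#  b31=1 t=3,i=2
  ####.|.  b30=0 t=3,i=4
  ###.#|.  b29=0 t=0,i=0
  ###..|.  b28=0 t=2,i=12
  ##.##|#  b27=1 t=1,i=0
  ##.#.|#  b26=1 t=0,i=1
  ##..#|.  b25=0 t=4,i=4
  ##...|#  b24=1 t=2,i=13
  #.###|.  b23=0 t=1,i=1
  #.##.|.  b22=0 t=1,i=14
  #.#.#|#  b21=1 t=0,i=2
  #.#..|.  b20=0 t=0,i=4
  #..##|.  b19=0 t=0,i=13
  #..#.|#  b18=1 t=1,i=11
  #...#|.  b17=0 t=1,i=7
  #....|.  b16=0 t=0,i=6
  .####|#  b15=1 t=3,i=1
  .###.|#  b14=1 t=0,i=15
  .##.#|.  b13=0 t=1,i=15
  .##..|#  b12=1 t=4,i=7
  .#.##|.  b11=0 t=1,i=13
  .#.#.|#  b10=1 t=0,i=3
  .#..#|#  b9=1 t=0,i=12
  .#...|#  b8=1 t=0,i=5
  ..###|#  b7=1 t=0,i=14
  ..##.|.  b6=0 t=4,i=6
  ..#.#|#  b5=1 t=1,i=12
  ..#..|.  b4=0 t=0,i=11
  ...##|#  b3=1 t=2,i=9
  ...#.|.  b2=0 t=0,i=10
  ....#|#  b1=1 t=0,i=9
  .....|.  b0=0 t=0,i=7
  bits 10001101001001001101011110101010 = 2368001962

2368001962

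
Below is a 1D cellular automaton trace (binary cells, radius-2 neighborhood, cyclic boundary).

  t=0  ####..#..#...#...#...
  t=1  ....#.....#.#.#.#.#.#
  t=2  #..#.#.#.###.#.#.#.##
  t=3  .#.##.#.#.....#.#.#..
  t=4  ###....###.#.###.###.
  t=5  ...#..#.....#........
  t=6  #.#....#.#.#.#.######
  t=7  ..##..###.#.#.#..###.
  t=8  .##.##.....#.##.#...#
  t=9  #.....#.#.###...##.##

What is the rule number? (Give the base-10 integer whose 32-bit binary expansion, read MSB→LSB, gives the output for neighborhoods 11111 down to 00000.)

  ##### -> #   bit 31 = 1  t=6,i=17
  ####. -> .   bit 30 = 0  t=0,i=2
  ###.# -> .   bit 29 = 0  t=2,i=11
  ###.. -> .   bit 28 = 0  t=0,i=3
  ##.## -> .   bit 27 = 0  t=4,i=16
  ##.#. -> .   bit 26 = 0  t=2,i=12
  ##..# -> #   bit 25 = 1  t=0,i=4
  ##... -> #   bit 24 = 1  t=4,i=3
  #.### -> .   bit 23 = 0  t=2,i=9
  #.##. -> .   bit 22 = 0  t=3,i=3
  #.#.# -> .   bit 21 = 0  t=1,i=12
  #.#.. -> #   bit 20 = 1  t=1,i=20
  #..## -> #   bit 19 = 1  t=7,i=5
  #..#. -> .   bit 18 = 0  t=0,i=5
  #...# -> .   bit 17 = 0  t=0,i=11
  #.... -> .   bit 16 = 0  t=1,i=1
  .#### -> .   bit 15 = 0  t=0,i=1
  .###. -> .   bit 14 = 0  t=2,i=10
  .##.# -> .   bit 13 = 0  t=3,i=4
  .##.. -> .   bit 12 = 0  t=7,i=3
  .#.## -> #   bit 11 = 1  t=2,i=8
  .#.#. -> #   bit 10 = 1  t=1,i=11
  .#..# -> .   bit 9 = 0  t=0,i=7
  .#... -> #   bit 8 = 1  t=0,i=10
  ..### -> .   bit 7 = 0  t=0,i=0
  ..##. -> #   bit 6 = 1  t=7,i=2
  ..#.# -> #   bit 5 = 1  t=1,i=10
  ..#.. -> .   bit 4 = 0  t=0,i=6
  ...## -> #   bit 3 = 1  t=0,i=20
  ...#. -> #   bit 2 = 1  t=0,i=12
  ....# -> .   bit 1 = 0  t=1,i=2
  ..... -> #   bit 0 = 1  t=1,i=7
  bits 10000011000110000000110101101101 = 2199391597

2199391597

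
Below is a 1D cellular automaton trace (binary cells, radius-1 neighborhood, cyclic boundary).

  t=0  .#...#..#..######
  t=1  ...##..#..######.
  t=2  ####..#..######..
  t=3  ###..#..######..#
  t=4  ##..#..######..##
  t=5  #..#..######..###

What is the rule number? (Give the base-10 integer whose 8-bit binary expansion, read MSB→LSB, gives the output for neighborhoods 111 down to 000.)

139

  ###|#  b7=1 t=0,i=12
  ##.|.  b6=0 t=0,i=16
  #.#|.  b5=0 t=0,i=0
  #..|.  b4=0 t=0,i=2
  .##|#  b3=1 t=0,i=11
  .#.|.  b2=0 t=0,i=1
  ..#|#  b1=1 t=0,i=4
  ...|#  b0=1 t=0,i=3
  bits 10001011 = 139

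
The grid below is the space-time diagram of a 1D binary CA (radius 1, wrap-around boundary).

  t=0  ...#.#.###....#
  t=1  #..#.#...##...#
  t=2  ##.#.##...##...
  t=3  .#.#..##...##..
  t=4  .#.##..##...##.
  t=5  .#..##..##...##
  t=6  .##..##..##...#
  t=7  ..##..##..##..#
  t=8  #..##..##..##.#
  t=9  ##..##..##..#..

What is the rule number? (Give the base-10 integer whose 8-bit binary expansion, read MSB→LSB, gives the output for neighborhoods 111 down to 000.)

  nb ###: next=.  (t=0,i=8, bit7=0)
  nb ##.: next=#  (t=0,i=9, bit6=1)
  nb #.#: next=.  (t=0,i=4, bit5=0)
  nb #..: next=#  (t=0,i=0, bit4=1)
  nb .##: next=.  (t=0,i=7, bit3=0)
  nb .#.: next=#  (t=0,i=3, bit2=1)
  nb ..#: next=.  (t=0,i=2, bit1=0)
  nb ...: next=.  (t=0,i=1, bit0=0)
  bits 01010100 = 84

84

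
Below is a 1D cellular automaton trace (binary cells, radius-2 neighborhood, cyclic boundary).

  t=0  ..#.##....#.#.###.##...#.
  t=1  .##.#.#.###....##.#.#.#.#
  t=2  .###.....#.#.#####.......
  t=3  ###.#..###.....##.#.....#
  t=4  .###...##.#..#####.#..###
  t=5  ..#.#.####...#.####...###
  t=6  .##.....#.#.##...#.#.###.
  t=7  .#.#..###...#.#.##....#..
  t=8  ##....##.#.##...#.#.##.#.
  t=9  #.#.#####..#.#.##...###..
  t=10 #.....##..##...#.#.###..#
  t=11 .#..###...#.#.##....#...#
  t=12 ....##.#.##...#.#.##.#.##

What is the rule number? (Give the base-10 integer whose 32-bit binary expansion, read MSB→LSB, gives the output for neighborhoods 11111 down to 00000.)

3846463982

  ##### -> #   bit 31 = 1  t=2,i=15
  ####. -> #   bit 30 = 1  t=2,i=16
  ###.# -> #   bit 29 = 1  t=0,i=16
  ###.. -> .   bit 28 = 0  t=1,i=10
  ##.## -> .   bit 27 = 0  t=0,i=17
  ##.#. -> #   bit 26 = 1  t=1,i=3
  ##..# -> .   bit 25 = 0  t=5,i=0
  ##... -> #   bit 24 = 1  t=0,i=6
  #.### -> .   bit 23 = 0  t=0,i=14
  #.##. -> #   bit 22 = 1  t=0,i=4
  #.#.# -> .   bit 21 = 0  t=0,i=12
  #.#.. -> .   bit 20 = 0  t=3,i=4
  #..## -> .   bit 19 = 0  t=3,i=6
  #..#. -> #   bit 18 = 1  t=5,i=1
  #...# -> .   bit 17 = 0  t=0,i=0
  #.... -> .   bit 16 = 0  t=0,i=7
  .#### -> .   bit 15 = 0  t=2,i=14
  .###. -> #   bit 14 = 1  t=0,i=15
  .##.# -> #   bit 13 = 1  t=1,i=2
  .##.. -> .   bit 12 = 0  t=0,i=5
  .#.## -> .   bit 11 = 0  t=0,i=3
  .#.#. -> .   bit 10 = 0  t=0,i=11
  .#..# -> .   bit 9 = 0  t=3,i=5
  .#... -> #   bit 8 = 1  t=0,i=24
  ..### -> #   bit 7 = 1  t=2,i=1
  ..##. -> #   bit 6 = 1  t=1,i=15
  ..#.# -> #   bit 5 = 1  t=0,i=2
  ..#.. -> .   bit 4 = 0  t=0,i=23
  ...## -> #   bit 3 = 1  t=1,i=14
  ...#. -> #   bit 2 = 1  t=0,i=1
  ....# -> #   bit 1 = 1  t=0,i=8
  ..... -> .   bit 0 = 0  t=2,i=6
  bits 11100101010001000110000111101110 = 3846463982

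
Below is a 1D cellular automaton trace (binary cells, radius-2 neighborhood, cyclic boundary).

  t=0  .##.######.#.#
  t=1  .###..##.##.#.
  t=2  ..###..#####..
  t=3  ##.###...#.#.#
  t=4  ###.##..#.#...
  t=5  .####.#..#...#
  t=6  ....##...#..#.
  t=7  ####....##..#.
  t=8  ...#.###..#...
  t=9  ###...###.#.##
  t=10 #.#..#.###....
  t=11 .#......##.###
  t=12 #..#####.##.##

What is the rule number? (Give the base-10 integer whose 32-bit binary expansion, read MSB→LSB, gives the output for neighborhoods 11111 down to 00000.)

  #####|#  b31=1 t=0,i=6
  ####.|.  b30=0 t=0,i=8
  ###.#|#  b29=1 t=0,i=9
  ###..|#  b28=1 t=1,i=3
  ##.##|#  b27=1 t=0,i=3
  ##.#.|#  b26=1 t=0,i=10
  ##..#|#  b25=1 t=1,i=4
  ##...|.  b24=0 t=2,i=12
  #.###|.  b23=0 t=0,i=4
  #.##.|#  b22=1 t=0,i=1
  #.#.#|.  b21=0 t=0,i=11
  #.#..|.  b20=0 t=1,i=12
  #..##|.  b19=0 t=1,i=0
  #..#.|.  b18=0 t=4,i=7
  #...#|.  b17=0 t=3,i=7
  #....|#  b16=1 t=2,i=13
  .####|.  b15=0 t=0,i=5
  .###.|#  b14=1 t=1,i=2
  .##.#|#  b13=1 t=0,i=2
  .##..|.  b12=0 t=4,i=5
  .#.##|.  b11=0 t=0,i=0
  .#.#.|#  b10=1 t=0,i=12
  .#..#|.  b9=0 t=1,i=13
  .#...|.  b8=0 t=4,i=11
  ..###|.  b7=0 t=1,i=1
  ..##.|.  b6=0 t=1,i=6
  ..#.#|.  b5=0 t=3,i=9
  ..#..|#  b4=1 t=5,i=9
  ...##|#  b3=1 t=2,i=1
  ...#.|#  b2=1 t=3,i=8
  ....#|#  b1=1 t=2,i=0
  .....|#  b0=1 t=6,i=1
  bits 10111110010000010110010000011111 = 3191956511

3191956511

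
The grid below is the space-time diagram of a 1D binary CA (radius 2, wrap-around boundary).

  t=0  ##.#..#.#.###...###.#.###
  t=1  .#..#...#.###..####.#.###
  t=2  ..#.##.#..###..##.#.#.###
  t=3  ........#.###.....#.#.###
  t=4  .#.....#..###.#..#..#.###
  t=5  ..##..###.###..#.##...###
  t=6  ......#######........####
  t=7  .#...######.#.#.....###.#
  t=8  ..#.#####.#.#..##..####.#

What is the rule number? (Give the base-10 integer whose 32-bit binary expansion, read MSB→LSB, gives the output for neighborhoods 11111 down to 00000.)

3097609116

  #####|#  b31=1 t=0,i=24
  ####.|.  b30=0 t=0,i=0
  ###.#|#  b29=1 t=0,i=1
  ###..|#  b28=1 t=0,i=12
  ##.##|#  b27=1 t=5,i=9
  ##.#.|.  b26=0 t=0,i=2
  ##..#|.  b25=0 t=1,i=13
  ##...|.  b24=0 t=0,i=13
  #.###|#  b23=1 t=0,i=10
  #.##.|.  b22=0 t=2,i=4
  #.#.#|#  b21=1 t=0,i=8
  #.#..|.  b20=0 t=0,i=3
  #..##|.  b19=0 t=1,i=14
  #..#.|.  b18=0 t=0,i=5
  #...#|.  b17=0 t=0,i=14
  #....|#  b16=1 t=3,i=1
  .####|#  b15=1 t=0,i=23
  .###.|#  b14=1 t=0,i=11
  .##.#|.  b13=0 t=2,i=5
  .##..|.  b12=0 t=5,i=3
  .#.##|.  b11=0 t=0,i=9
  .#.#.|.  b10=0 t=0,i=7
  .#..#|#  b9=1 t=0,i=4
  .#...|#  b8=1 t=1,i=5
  ..###|#  b7=1 t=0,i=16
  ..##.|.  b6=0 t=2,i=15
  ..#.#|.  b5=0 t=0,i=6
  ..#..|#  b4=1 t=1,i=4
  ...##|#  b3=1 t=0,i=15
  ...#.|#  b2=1 t=1,i=7
  ....#|.  b1=0 t=3,i=6
  .....|.  b0=0 t=3,i=2
  bits 10111000101000011100001110011100 = 3097609116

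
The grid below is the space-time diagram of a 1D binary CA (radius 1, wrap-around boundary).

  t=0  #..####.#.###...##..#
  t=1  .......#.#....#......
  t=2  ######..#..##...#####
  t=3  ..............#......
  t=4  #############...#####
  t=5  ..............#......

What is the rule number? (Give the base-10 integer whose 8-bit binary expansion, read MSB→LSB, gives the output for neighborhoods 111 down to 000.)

33

  ###|.  b7=0 t=0,i=4
  ##.|.  b6=0 t=0,i=0
  #.#|#  b5=1 t=0,i=7
  #..|.  b4=0 t=0,i=1
  .##|.  b3=0 t=0,i=3
  .#.|.  b2=0 t=0,i=8
  ..#|.  b1=0 t=0,i=2
  ...|#  b0=1 t=0,i=14
  bits 00100001 = 33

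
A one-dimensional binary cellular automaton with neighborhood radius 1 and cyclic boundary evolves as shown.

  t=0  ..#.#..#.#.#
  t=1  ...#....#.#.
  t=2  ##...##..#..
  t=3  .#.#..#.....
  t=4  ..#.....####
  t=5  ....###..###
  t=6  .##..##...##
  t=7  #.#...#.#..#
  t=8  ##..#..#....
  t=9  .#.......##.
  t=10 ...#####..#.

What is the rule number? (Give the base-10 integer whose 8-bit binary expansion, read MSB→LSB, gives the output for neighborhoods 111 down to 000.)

225

  ### -> #   bit 7 = 1  t=4,i=9
  ##. -> #   bit 6 = 1  t=2,i=1
  #.# -> #   bit 5 = 1  t=0,i=3
  #.. -> .   bit 4 = 0  t=0,i=0
  .## -> .   bit 3 = 0  t=2,i=0
  .#. -> .   bit 2 = 0  t=0,i=2
  ..# -> .   bit 1 = 0  t=0,i=1
  ... -> #   bit 0 = 1  t=1,i=0
  bits 11100001 = 225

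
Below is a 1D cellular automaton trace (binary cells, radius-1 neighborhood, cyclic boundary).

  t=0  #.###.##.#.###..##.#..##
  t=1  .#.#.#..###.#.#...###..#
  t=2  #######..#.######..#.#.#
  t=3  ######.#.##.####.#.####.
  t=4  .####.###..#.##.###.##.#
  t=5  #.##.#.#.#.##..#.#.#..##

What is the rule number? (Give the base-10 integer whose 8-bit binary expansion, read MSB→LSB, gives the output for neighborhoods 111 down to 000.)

  ### -> #   bit 7 = 1  t=0,i=3
  ##. -> .   bit 6 = 0  t=0,i=0
  #.# -> #   bit 5 = 1  t=0,i=1
  #.. -> #   bit 4 = 1  t=0,i=14
  .## -> .   bit 3 = 0  t=0,i=2
  .#. -> #   bit 2 = 1  t=0,i=9
  ..# -> .   bit 1 = 0  t=0,i=15
  ... -> #   bit 0 = 1  t=1,i=16
  bits 10110101 = 181

181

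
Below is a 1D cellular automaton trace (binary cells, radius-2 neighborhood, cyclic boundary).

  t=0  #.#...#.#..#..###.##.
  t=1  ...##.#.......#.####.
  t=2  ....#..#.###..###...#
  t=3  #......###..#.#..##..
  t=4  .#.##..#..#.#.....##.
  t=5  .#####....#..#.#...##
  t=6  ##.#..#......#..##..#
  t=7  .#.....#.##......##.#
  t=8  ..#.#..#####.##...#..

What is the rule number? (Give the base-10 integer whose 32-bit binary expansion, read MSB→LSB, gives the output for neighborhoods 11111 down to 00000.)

  ##### -> #   bit 31 = 1  t=5,i=3
  ####. -> .   bit 30 = 0  t=1,i=18
  ###.# -> #   bit 29 = 1  t=0,i=16
  ###.. -> .   bit 28 = 0  t=1,i=19
  ##.## -> #   bit 27 = 1  t=0,i=17
  ##.#. -> .   bit 26 = 0  t=0,i=20
  ##..# -> #   bit 25 = 1  t=2,i=12
  ##... -> #   bit 24 = 1  t=1,i=20
  #.### -> #   bit 23 = 1  t=1,i=16
  #.##. -> #   bit 22 = 1  t=0,i=18
  #.#.# -> .   bit 21 = 0  t=0,i=0
  #.#.. -> .   bit 20 = 0  t=0,i=2
  #..## -> .   bit 19 = 0  t=0,i=13
  #..#. -> .   bit 18 = 0  t=0,i=10
  #...# -> #   bit 17 = 1  t=0,i=4
  #.... -> .   bit 16 = 0  t=1,i=0
  .#### -> .   bit 15 = 0  t=1,i=17
  .###. -> .   bit 14 = 0  t=0,i=15
  .##.# -> #   bit 13 = 1  t=0,i=19
  .##.. -> #   bit 12 = 1  t=3,i=18
  .#.## -> #   bit 11 = 1  t=1,i=15
  .#.#. -> .   bit 10 = 0  t=0,i=1
  .#..# -> .   bit 9 = 0  t=0,i=9
  .#... -> #   bit 8 = 1  t=0,i=3
  ..### -> #   bit 7 = 1  t=0,i=14
  ..##. -> .   bit 6 = 0  t=1,i=3
  ..#.# -> #   bit 5 = 1  t=0,i=6
  ..#.. -> .   bit 4 = 0  t=0,i=11
  ...## -> .   bit 3 = 0  t=1,i=2
  ...#. -> .   bit 2 = 0  t=0,i=5
  ....# -> .   bit 1 = 0  t=1,i=1
  ..... -> #   bit 0 = 1  t=1,i=9
  bits 10101011110000100011100110100001 = 2881632673

2881632673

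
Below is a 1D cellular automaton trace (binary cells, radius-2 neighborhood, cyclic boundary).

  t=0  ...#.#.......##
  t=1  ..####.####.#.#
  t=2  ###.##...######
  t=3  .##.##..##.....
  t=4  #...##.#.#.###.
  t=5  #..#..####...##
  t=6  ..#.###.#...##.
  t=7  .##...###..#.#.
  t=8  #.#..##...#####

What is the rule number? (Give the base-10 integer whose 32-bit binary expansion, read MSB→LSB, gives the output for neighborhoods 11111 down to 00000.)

  #####|.  b31=0 t=2,i=0
  ####.|#  b30=1 t=1,i=4
  ###.#|#  b29=1 t=1,i=5
  ###..|.  b28=0 t=5,i=0
  ##.##|.  b27=0 t=1,i=6
  ##.#.|#  b26=1 t=1,i=11
  ##..#|.  b25=0 t=3,i=6
  ##...|.  b24=0 t=0,i=0
  #.###|.  b23=0 t=1,i=7
  #.##.|#  b22=1 t=2,i=4
  #.#.#|#  b21=1 t=1,i=12
  #.#..|#  b20=1 t=0,i=5
  #..##|#  b19=1 t=1,i=1
  #..#.|#  b18=1 t=5,i=2
  #...#|.  b17=0 t=0,i=1
  #....|#  b16=1 t=0,i=7
  .####|.  b15=0 t=1,i=3
  .###.|.  b14=0 t=4,i=12
  .##.#|.  b13=0 t=3,i=2
  .##..|#  b12=1 t=0,i=14
  .#.##|.  b11=0 t=4,i=10
  .#.#.|#  b10=1 t=0,i=4
  .#..#|#  b9=1 t=1,i=0
  .#...|.  b8=0 t=0,i=6
  ..###|#  b7=1 t=1,i=2
  ..##.|.  b6=0 t=0,i=13
  ..#.#|#  b5=1 t=0,i=3
  ..#..|.  b4=0 t=5,i=3
  ...##|#  b3=1 t=0,i=12
  ...#.|#  b2=1 t=0,i=2
  ....#|.  b1=0 t=0,i=11
  .....|#  b0=1 t=0,i=8
  bits 01100100011111010001011010101101 = 1685919405

1685919405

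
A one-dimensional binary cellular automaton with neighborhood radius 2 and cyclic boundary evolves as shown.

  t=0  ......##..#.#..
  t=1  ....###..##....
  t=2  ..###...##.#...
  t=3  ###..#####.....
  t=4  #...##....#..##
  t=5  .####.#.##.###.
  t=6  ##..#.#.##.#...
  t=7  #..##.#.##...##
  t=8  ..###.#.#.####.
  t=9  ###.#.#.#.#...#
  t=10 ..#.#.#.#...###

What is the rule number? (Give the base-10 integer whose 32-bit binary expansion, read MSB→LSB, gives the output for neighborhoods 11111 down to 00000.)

569254638

  ##### -> .   bit 31 = 0  t=3,i=7
  ####. -> .   bit 30 = 0  t=3,i=8
  ###.# -> #   bit 29 = 1  t=5,i=4
  ###.. -> .   bit 28 = 0  t=1,i=6
  ##.## -> .   bit 27 = 0  t=5,i=10
  ##.#. -> .   bit 26 = 0  t=2,i=10
  ##..# -> .   bit 25 = 0  t=0,i=8
  ##... -> #   bit 24 = 1  t=1,i=11
  #.### -> #   bit 23 = 1  t=5,i=11
  #.##. -> #   bit 22 = 1  t=5,i=8
  #.#.# -> #   bit 21 = 1  t=5,i=6
  #.#.. -> .   bit 20 = 0  t=0,i=12
  #..## -> #   bit 19 = 1  t=1,i=8
  #..#. -> #   bit 18 = 1  t=0,i=9
  #...# -> #   bit 17 = 1  t=2,i=6
  #.... -> .   bit 16 = 0  t=0,i=14
  .#### -> .   bit 15 = 0  t=3,i=6
  .###. -> .   bit 14 = 0  t=1,i=5
  .##.# -> #   bit 13 = 1  t=2,i=9
  .##.. -> .   bit 12 = 0  t=0,i=7
  .#.## -> .   bit 11 = 0  t=5,i=7
  .#.#. -> .   bit 10 = 0  t=0,i=11
  .#..# -> #   bit 9 = 1  t=4,i=11
  .#... -> .   bit 8 = 0  t=0,i=13
  ..### -> #   bit 7 = 1  t=1,i=4
  ..##. -> #   bit 6 = 1  t=0,i=6
  ..#.# -> #   bit 5 = 1  t=0,i=10
  ..#.. -> .   bit 4 = 0  t=4,i=10
  ...## -> #   bit 3 = 1  t=0,i=5
  ...#. -> #   bit 2 = 1  t=4,i=9
  ....# -> #   bit 1 = 1  t=0,i=4
  ..... -> .   bit 0 = 0  t=0,i=0
  bits 00100001111011100010001011101110 = 569254638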